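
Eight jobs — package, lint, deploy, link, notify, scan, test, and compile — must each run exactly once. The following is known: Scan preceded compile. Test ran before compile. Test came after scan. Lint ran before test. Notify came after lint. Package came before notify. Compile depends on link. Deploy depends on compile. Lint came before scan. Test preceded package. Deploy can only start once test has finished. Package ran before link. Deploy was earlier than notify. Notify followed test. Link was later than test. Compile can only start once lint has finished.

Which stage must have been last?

notify

Every other stage has a chain of constraints placing it before notify, so notify is last.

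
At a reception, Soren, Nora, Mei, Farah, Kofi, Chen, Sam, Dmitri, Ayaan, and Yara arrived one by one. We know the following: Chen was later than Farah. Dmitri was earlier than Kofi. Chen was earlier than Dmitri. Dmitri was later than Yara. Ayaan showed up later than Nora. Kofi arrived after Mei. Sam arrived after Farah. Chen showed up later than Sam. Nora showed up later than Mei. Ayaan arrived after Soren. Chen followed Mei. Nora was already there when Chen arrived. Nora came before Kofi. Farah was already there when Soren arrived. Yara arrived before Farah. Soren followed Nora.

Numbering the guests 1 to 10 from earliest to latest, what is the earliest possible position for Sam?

Farah and Yara must both come before Sam — 2 forced predecessors.
Nothing else is forced ahead of Sam, so their earliest slot is position 2 + 1 = 3.

3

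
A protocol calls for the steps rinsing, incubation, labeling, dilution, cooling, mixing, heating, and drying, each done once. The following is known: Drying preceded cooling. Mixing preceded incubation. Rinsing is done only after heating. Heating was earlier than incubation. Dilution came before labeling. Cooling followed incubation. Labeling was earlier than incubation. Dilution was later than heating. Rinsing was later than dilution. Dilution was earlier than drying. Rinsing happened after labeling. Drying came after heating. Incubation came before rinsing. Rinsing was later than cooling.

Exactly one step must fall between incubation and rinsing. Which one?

Tracing the constraints gives incubation → cooling → rinsing, so cooling sits after incubation and before rinsing.
No other step is forced both after incubation and before rinsing.

cooling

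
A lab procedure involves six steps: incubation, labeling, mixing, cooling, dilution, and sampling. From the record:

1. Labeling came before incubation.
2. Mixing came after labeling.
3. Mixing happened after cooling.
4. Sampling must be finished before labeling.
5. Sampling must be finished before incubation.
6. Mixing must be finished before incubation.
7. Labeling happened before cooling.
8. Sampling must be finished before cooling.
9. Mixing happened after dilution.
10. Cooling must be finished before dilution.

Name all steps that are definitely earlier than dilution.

cooling, labeling, sampling

Directly stated before dilution: cooling.
Labeling reaches dilution via labeling → cooling → dilution.
Sampling reaches dilution via sampling → cooling → dilution.
No chain forces mixing (or any of the others) ahead of dilution.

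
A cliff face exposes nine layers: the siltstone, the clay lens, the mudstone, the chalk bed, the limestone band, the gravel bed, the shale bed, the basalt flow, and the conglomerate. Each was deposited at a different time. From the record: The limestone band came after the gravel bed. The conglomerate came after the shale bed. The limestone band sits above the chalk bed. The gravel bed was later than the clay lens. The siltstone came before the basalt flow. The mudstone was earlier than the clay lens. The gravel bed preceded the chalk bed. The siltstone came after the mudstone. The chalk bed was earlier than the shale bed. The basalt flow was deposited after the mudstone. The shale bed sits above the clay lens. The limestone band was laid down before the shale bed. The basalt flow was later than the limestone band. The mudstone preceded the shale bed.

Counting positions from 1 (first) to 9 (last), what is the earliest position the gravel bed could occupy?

The clay lens and the mudstone must both come before the gravel bed — 2 forced predecessors.
Nothing else is forced ahead of the gravel bed, so its earliest slot is position 2 + 1 = 3.

3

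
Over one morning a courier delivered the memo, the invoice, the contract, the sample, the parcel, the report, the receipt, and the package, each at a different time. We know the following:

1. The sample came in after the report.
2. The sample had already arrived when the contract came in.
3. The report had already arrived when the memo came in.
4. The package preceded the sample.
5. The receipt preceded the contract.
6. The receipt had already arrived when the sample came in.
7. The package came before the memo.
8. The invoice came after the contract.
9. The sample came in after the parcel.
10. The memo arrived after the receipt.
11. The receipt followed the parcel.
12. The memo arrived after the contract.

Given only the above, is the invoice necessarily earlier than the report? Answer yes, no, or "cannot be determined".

no

Tracing the constraints gives the report → the sample → the contract → the invoice, so the report must come before the invoice.
That means the invoice cannot be before the report.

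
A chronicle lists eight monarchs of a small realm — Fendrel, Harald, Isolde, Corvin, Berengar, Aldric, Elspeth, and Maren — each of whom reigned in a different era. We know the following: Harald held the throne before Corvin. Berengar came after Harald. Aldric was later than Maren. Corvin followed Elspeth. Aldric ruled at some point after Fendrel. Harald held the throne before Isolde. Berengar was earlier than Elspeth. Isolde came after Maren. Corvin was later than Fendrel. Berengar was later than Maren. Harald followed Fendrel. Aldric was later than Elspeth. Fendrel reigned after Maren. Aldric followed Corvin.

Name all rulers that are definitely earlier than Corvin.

Directly stated before Corvin: Elspeth, Fendrel, and Harald.
Berengar reaches Corvin via Berengar → Elspeth → Corvin.
Maren reaches Corvin via Maren → Fendrel → Corvin.
No chain forces Aldric (or any of the others) ahead of Corvin.

Berengar, Elspeth, Fendrel, Harald, Maren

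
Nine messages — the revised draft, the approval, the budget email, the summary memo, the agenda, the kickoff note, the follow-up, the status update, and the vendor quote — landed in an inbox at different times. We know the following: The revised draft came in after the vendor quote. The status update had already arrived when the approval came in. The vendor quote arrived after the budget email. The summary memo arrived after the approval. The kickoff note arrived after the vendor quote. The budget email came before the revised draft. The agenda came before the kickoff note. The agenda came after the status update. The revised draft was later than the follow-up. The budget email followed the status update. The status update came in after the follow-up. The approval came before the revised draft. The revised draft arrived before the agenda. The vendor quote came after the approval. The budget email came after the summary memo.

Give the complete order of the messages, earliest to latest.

The constraints fix every adjacent pair, so only one ordering works:
the follow-up → the status update → the approval → the summary memo → the budget email → the vendor quote → the revised draft → the agenda → the kickoff note.

the follow-up, the status update, the approval, the summary memo, the budget email, the vendor quote, the revised draft, the agenda, the kickoff note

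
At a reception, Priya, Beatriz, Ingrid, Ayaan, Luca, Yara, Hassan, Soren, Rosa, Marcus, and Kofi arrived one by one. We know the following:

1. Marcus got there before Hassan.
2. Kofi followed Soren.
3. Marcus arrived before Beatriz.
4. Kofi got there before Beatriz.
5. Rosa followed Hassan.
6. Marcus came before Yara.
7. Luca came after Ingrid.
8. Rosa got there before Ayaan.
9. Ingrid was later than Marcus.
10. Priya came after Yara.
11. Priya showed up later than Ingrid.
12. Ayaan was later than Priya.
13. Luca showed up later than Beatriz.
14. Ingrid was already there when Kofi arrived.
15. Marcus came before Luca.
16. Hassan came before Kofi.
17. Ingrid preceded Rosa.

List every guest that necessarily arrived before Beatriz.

Directly stated before Beatriz: Kofi and Marcus.
Hassan reaches Beatriz via Hassan → Kofi → Beatriz.
Ingrid reaches Beatriz via Ingrid → Kofi → Beatriz.
Soren reaches Beatriz via Soren → Kofi → Beatriz.
No chain forces Ayaan (or any of the others) ahead of Beatriz.

Hassan, Ingrid, Kofi, Marcus, Soren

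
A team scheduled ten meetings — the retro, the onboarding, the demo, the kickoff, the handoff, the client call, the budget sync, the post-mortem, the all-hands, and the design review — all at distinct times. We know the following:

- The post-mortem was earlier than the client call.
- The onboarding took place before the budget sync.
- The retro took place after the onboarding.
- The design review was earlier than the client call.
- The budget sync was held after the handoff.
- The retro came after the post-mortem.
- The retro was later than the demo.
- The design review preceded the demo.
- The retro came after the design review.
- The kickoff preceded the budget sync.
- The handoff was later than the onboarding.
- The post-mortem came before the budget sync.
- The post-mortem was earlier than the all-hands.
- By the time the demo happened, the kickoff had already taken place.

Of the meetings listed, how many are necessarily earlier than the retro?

5

Directly stated before the retro: the demo, the design review, the onboarding, and the post-mortem.
The kickoff reaches the retro via the kickoff → the demo → the retro.
No chain forces the all-hands (or any of the others) ahead of the retro.
That's the demo, the design review, the kickoff, the onboarding, and the post-mortem — 5 in all.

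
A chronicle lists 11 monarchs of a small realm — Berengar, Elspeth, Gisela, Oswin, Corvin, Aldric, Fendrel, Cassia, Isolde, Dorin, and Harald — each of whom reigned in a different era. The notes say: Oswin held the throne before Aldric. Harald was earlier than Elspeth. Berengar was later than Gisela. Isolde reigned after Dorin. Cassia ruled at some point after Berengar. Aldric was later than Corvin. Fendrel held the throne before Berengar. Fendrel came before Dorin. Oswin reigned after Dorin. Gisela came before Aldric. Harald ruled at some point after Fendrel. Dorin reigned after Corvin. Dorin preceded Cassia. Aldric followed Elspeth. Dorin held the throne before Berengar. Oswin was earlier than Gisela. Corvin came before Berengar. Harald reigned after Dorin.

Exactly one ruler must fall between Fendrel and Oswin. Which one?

Dorin

Tracing the constraints gives Fendrel → Dorin → Oswin, so Dorin sits after Fendrel and before Oswin.
No other ruler is forced both after Fendrel and before Oswin.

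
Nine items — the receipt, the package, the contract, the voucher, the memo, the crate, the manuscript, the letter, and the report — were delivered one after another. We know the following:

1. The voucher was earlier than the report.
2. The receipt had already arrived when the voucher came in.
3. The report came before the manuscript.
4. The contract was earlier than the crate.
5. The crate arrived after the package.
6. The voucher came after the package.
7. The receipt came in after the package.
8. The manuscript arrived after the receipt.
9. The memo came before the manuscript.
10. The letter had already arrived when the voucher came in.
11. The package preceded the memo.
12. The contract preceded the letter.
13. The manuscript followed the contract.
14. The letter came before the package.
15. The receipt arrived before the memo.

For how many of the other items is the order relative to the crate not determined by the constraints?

Forced before the crate: the contract, the letter, and the package.
That leaves the manuscript, the memo, the receipt, the report, and the voucher with no forced order relative to the crate — 5.

5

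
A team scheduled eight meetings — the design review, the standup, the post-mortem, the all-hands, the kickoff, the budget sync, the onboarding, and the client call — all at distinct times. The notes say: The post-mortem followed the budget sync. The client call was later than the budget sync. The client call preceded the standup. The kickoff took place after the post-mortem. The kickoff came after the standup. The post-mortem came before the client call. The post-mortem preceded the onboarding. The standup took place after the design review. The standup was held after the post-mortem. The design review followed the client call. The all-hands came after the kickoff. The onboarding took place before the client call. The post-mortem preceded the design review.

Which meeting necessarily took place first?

The budget sync has a chain of constraints placing it before every other meeting, so the budget sync must be first.

the budget sync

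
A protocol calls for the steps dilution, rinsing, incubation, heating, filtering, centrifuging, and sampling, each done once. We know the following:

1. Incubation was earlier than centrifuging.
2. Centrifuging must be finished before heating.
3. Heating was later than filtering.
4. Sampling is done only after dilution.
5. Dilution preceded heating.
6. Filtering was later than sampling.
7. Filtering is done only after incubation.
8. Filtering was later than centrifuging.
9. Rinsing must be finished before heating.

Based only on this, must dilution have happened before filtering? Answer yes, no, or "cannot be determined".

yes

Chain the constraints: dilution → sampling → filtering. Each link is directly stated, so dilution comes before filtering.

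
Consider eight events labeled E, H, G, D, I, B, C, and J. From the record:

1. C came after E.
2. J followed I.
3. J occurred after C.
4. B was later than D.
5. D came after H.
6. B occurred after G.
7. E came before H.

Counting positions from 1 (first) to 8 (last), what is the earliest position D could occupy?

3

E and H must both come before D — 2 forced predecessors.
Nothing else is forced ahead of D, so its earliest slot is position 2 + 1 = 3.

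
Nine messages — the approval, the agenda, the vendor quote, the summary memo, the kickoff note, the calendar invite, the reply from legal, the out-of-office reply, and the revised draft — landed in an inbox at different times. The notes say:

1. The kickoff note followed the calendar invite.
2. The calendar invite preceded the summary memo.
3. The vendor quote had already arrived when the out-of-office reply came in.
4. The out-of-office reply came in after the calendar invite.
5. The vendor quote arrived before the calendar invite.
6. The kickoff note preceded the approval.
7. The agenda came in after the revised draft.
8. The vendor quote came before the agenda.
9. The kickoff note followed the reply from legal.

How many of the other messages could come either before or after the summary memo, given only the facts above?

6

Forced before the summary memo: the calendar invite and the vendor quote.
That leaves the agenda, the approval, the kickoff note, the out-of-office reply, the reply from legal, and the revised draft with no forced order relative to the summary memo — 6.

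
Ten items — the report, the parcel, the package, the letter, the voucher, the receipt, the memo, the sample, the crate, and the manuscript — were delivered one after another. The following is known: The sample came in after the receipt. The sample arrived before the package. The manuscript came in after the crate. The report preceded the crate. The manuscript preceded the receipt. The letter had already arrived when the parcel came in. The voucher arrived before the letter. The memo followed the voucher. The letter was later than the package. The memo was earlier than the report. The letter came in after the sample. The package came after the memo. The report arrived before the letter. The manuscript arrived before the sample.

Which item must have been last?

the parcel

Every other item has a chain of constraints placing it before the parcel, so the parcel is last.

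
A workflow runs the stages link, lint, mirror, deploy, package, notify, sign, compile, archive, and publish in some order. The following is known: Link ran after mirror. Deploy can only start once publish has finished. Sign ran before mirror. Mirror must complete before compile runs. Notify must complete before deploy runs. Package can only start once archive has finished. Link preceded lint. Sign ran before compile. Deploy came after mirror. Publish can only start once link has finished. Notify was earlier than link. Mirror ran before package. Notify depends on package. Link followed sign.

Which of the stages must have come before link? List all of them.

archive, mirror, notify, package, sign

Directly stated before link: mirror, notify, and sign.
Archive reaches link via archive → package → notify → link.
Package reaches link via package → notify → link.
No chain forces publish (or any of the others) ahead of link.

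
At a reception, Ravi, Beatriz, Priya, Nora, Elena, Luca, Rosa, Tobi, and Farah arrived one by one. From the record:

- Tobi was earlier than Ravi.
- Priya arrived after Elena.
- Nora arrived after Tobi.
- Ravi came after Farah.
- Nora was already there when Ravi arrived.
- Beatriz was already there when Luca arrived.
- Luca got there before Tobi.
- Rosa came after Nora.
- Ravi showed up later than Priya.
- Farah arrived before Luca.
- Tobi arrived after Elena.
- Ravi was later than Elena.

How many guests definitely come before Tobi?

Directly stated before Tobi: Elena and Luca.
Beatriz reaches Tobi via Beatriz → Luca → Tobi.
Farah reaches Tobi via Farah → Luca → Tobi.
No chain forces Rosa (or any of the others) ahead of Tobi.
That's Beatriz, Elena, Farah, and Luca — 4 in all.

4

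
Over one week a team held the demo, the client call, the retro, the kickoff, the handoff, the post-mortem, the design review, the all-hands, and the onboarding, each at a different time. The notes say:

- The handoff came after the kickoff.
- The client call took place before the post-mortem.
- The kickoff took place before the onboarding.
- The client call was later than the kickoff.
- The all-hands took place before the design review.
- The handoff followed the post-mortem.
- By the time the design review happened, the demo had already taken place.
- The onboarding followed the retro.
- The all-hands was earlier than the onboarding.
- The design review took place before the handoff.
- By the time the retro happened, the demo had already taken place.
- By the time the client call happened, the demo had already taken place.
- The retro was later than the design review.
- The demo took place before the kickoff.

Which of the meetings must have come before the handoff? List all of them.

Directly stated before the handoff: the design review, the kickoff, and the post-mortem.
The all-hands reaches the handoff via the all-hands → the design review → the handoff.
The client call reaches the handoff via the client call → the post-mortem → the handoff.
The demo reaches the handoff via the demo → the design review → the handoff.

the all-hands, the client call, the demo, the design review, the kickoff, the post-mortem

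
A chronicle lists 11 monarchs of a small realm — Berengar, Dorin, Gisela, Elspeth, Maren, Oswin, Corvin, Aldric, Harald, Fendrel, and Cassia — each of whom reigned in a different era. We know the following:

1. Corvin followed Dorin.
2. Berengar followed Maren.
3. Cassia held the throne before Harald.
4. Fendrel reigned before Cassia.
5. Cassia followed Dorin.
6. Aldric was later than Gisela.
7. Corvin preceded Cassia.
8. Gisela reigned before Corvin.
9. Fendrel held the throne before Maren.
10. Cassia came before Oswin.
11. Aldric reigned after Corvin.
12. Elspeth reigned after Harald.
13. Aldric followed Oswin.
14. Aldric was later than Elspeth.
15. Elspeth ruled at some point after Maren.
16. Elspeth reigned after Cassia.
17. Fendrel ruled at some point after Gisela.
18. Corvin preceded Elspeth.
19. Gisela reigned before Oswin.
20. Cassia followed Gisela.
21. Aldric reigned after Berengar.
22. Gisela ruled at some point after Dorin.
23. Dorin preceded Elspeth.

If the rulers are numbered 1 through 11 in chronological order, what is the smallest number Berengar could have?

Dorin, Fendrel, Gisela, and Maren must all come before Berengar — 4 forced predecessors.
Nothing else is forced ahead of Berengar, so their earliest slot is position 4 + 1 = 5.

5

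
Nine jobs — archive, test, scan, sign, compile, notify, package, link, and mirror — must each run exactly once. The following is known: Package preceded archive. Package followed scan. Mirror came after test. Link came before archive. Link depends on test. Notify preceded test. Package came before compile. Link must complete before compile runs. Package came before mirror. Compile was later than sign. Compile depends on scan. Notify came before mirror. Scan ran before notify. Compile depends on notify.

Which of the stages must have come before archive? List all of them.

Directly stated before archive: link and package.
Notify reaches archive via notify → test → link → archive.
Scan reaches archive via scan → package → archive.
Test reaches archive via test → link → archive.

link, notify, package, scan, test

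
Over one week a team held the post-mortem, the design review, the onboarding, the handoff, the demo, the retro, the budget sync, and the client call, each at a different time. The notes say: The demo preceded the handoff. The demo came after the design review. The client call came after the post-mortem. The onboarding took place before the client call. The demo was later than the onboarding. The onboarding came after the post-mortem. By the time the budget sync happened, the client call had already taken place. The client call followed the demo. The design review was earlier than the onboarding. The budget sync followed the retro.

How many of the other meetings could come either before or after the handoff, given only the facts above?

3

Forced before the handoff: the demo, the design review, the onboarding, and the post-mortem.
That leaves the budget sync, the client call, and the retro with no forced order relative to the handoff — 3.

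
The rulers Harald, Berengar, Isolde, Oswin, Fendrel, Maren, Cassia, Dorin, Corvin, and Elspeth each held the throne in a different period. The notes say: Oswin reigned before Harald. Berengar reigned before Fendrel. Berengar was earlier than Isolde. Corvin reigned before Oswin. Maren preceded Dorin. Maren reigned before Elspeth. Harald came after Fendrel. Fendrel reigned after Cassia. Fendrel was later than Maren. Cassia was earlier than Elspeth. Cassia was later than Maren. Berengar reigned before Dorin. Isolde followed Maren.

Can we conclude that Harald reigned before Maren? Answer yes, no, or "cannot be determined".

Tracing the constraints gives Maren → Fendrel → Harald, so Maren must come before Harald.
That means Harald cannot be before Maren.

no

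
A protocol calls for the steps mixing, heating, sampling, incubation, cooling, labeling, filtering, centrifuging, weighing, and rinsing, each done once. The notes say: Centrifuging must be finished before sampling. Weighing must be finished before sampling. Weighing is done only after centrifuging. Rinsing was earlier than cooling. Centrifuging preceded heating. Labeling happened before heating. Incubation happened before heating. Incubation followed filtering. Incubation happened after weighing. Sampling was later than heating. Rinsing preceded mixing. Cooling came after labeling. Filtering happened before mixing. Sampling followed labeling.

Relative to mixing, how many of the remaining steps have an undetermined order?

Forced before mixing: filtering and rinsing.
That leaves centrifuging, cooling, heating, incubation, labeling, sampling, and weighing with no forced order relative to mixing — 7.

7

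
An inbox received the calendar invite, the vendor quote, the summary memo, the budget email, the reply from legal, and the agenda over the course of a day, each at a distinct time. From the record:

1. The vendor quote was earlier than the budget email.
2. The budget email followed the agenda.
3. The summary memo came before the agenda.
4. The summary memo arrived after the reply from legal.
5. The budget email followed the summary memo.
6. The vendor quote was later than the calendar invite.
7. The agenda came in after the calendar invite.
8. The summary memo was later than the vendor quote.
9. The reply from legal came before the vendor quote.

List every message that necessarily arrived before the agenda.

the calendar invite, the reply from legal, the summary memo, the vendor quote

Directly stated before the agenda: the calendar invite and the summary memo.
The reply from legal reaches the agenda via the reply from legal → the summary memo → the agenda.
The vendor quote reaches the agenda via the vendor quote → the summary memo → the agenda.
No chain forces the budget email ahead of the agenda.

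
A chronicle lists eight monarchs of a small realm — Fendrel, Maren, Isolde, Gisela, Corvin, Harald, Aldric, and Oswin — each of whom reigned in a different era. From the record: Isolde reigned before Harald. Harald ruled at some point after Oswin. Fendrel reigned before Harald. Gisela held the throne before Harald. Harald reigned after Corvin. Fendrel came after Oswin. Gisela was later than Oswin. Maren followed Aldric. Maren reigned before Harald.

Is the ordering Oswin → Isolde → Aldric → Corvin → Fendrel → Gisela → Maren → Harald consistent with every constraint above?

Check each stated constraint against the proposed order — e.g. Isolde is ahead of Harald; Oswin is ahead of Harald. Every pair is in the required order; nothing is violated.

yes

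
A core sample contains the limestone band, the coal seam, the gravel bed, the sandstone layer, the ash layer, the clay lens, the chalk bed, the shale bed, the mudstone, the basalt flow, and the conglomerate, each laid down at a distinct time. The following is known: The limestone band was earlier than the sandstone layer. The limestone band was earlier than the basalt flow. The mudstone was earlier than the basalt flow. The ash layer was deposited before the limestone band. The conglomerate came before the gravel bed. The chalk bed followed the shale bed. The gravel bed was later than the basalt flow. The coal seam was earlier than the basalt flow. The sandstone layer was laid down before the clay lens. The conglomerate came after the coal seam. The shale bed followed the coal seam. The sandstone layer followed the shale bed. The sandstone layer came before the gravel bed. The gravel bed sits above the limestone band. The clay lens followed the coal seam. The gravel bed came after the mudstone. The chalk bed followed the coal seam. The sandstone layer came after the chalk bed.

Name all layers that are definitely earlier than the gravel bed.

the ash layer, the basalt flow, the chalk bed, the coal seam, the conglomerate, the limestone band, the mudstone, the sandstone layer, the shale bed

Directly stated before the gravel bed: the basalt flow, the conglomerate, the limestone band, the mudstone, and the sandstone layer.
The ash layer reaches the gravel bed via the ash layer → the limestone band → the gravel bed.
The chalk bed reaches the gravel bed via the chalk bed → the sandstone layer → the gravel bed.
The coal seam reaches the gravel bed via the coal seam → the conglomerate → the gravel bed.
Likewise the shale bed reaches the gravel bed by chaining the stated constraints.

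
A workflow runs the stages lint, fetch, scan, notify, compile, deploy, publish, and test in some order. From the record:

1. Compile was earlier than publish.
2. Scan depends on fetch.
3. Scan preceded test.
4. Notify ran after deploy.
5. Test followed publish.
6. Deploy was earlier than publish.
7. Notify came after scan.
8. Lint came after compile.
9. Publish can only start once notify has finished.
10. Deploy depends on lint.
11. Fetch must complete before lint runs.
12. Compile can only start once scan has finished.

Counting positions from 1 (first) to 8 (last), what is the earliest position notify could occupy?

Compile, deploy, fetch, lint, and scan must all come before notify — 5 forced predecessors.
Nothing else is forced ahead of notify, so its earliest slot is position 5 + 1 = 6.

6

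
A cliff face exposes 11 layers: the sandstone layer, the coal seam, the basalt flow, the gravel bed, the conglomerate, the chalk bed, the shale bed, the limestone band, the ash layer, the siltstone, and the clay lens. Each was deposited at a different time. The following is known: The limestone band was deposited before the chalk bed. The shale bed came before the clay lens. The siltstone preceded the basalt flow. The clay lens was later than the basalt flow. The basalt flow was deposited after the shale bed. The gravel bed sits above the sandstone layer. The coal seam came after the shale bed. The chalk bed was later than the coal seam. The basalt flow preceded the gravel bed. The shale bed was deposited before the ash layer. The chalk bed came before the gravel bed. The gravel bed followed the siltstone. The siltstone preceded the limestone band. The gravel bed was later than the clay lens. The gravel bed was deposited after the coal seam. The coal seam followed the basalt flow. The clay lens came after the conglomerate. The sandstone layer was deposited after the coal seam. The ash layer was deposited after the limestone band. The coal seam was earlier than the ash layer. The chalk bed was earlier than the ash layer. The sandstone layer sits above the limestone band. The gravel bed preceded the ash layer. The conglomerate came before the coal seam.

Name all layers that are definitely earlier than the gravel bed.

the basalt flow, the chalk bed, the clay lens, the coal seam, the conglomerate, the limestone band, the sandstone layer, the shale bed, the siltstone

Directly stated before the gravel bed: the basalt flow, the chalk bed, the clay lens, the coal seam, the sandstone layer, and the siltstone.
The conglomerate reaches the gravel bed via the conglomerate → the coal seam → the gravel bed.
The limestone band reaches the gravel bed via the limestone band → the sandstone layer → the gravel bed.
The shale bed reaches the gravel bed via the shale bed → the clay lens → the gravel bed.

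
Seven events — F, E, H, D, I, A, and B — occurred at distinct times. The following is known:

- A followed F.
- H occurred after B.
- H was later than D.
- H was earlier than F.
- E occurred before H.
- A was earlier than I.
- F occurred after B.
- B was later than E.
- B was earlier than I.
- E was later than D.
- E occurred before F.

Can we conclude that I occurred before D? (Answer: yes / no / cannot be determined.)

no

Tracing the constraints gives D → E → B → I, so D must come before I.
That means I cannot be before D.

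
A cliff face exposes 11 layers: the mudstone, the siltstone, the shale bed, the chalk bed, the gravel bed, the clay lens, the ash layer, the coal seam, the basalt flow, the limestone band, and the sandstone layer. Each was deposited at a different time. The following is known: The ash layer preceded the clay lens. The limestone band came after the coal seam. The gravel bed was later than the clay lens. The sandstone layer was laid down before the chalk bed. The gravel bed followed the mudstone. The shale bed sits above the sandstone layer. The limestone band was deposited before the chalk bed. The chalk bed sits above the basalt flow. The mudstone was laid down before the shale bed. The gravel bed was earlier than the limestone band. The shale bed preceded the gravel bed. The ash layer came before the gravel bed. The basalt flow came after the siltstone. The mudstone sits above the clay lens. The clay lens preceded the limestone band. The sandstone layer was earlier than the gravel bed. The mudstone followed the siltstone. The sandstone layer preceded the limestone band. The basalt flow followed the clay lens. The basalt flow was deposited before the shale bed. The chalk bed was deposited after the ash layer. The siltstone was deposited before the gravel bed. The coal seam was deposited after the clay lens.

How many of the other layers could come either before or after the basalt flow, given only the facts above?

3

Forced before the basalt flow: the ash layer, the clay lens, and the siltstone; forced after the basalt flow: the chalk bed, the gravel bed, the limestone band, and the shale bed.
That leaves the coal seam, the mudstone, and the sandstone layer with no forced order relative to the basalt flow — 3.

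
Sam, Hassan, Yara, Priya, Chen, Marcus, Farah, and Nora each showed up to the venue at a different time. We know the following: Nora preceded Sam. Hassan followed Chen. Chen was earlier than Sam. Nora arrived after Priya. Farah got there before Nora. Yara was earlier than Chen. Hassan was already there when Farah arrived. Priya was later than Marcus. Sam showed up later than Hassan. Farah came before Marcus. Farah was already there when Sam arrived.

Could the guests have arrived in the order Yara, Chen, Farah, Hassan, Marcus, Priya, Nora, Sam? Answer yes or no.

The constraints require Hassan before Farah, but in the proposed sequence Farah appears ahead of Hassan. That one violation is enough.

no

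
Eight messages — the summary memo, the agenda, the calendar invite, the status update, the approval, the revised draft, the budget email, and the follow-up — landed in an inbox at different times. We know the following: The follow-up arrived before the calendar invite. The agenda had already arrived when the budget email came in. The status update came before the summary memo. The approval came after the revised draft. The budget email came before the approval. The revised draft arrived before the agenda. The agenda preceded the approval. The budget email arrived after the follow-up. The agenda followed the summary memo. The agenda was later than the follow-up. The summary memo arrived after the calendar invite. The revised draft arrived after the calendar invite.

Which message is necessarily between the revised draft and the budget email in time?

the agenda

Tracing the constraints gives the revised draft → the agenda → the budget email, so the agenda sits after the revised draft and before the budget email.
No other message is forced both after the revised draft and before the budget email.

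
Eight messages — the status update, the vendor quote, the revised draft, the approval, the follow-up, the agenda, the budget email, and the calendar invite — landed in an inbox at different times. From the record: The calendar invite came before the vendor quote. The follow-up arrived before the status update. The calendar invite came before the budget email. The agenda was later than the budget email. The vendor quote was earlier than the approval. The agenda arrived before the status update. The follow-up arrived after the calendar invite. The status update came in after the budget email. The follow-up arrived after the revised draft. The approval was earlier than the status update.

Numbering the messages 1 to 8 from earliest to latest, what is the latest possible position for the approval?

The approval must come before the status update — 1 message forced after it.
Everything else can be placed before the approval in some valid order, so the approval can sit as late as position 8 − 1 = 7.

7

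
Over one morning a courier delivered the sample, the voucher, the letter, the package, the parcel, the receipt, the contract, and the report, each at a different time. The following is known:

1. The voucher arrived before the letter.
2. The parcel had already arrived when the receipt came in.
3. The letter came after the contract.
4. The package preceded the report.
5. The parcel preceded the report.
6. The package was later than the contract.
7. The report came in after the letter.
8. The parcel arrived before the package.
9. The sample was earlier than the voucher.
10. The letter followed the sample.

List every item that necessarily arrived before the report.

Directly stated before the report: the letter, the package, and the parcel.
The contract reaches the report via the contract → the package → the report.
The sample reaches the report via the sample → the letter → the report.
The voucher reaches the report via the voucher → the letter → the report.

the contract, the letter, the package, the parcel, the sample, the voucher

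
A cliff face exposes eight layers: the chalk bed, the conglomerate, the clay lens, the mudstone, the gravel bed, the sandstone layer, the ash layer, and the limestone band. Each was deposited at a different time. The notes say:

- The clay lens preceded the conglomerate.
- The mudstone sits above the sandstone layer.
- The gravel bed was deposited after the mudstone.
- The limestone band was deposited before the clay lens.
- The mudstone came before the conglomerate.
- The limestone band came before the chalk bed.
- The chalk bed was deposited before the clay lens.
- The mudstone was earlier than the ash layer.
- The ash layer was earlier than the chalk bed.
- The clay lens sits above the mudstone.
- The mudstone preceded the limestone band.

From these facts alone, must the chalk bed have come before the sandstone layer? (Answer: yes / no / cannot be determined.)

no

Tracing the constraints gives the sandstone layer → the mudstone → the ash layer → the chalk bed, so the sandstone layer must come before the chalk bed.
That means the chalk bed cannot be before the sandstone layer.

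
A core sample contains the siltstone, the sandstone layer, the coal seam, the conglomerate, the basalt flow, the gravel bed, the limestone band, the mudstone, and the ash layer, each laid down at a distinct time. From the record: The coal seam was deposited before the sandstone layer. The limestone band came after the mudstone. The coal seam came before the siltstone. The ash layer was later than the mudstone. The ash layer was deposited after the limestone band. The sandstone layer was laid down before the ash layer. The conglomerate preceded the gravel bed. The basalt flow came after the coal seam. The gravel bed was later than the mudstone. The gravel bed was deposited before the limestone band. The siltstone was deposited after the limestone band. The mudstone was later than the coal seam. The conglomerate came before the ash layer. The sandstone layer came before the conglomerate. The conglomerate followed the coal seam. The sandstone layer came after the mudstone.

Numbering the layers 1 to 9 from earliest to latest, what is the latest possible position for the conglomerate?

The conglomerate must come before the ash layer, the gravel bed, the limestone band, and the siltstone — 4 layers forced after it.
Everything else can be placed before the conglomerate in some valid order, so the conglomerate can sit as late as position 9 − 4 = 5.

5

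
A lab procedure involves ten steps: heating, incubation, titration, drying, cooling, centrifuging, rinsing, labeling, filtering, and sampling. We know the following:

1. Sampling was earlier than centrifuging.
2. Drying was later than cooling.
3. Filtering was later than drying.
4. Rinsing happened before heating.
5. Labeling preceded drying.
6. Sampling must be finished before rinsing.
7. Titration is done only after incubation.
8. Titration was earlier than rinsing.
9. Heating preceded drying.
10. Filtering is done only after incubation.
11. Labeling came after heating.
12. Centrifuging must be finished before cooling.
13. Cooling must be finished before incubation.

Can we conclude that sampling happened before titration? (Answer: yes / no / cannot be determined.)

yes

Chain the constraints: sampling → centrifuging → cooling → incubation → titration. Each link is directly stated, so sampling comes before titration.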